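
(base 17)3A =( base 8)75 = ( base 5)221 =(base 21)2J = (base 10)61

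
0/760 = 0 = 0.00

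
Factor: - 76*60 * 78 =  - 355680 = - 2^5*3^2*5^1*13^1*19^1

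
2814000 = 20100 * 140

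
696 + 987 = 1683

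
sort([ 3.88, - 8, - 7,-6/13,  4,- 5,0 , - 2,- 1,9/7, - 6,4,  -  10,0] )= [ - 10 ,  -  8, - 7, - 6, - 5,  -  2,  -  1,-6/13,0 , 0, 9/7, 3.88, 4, 4] 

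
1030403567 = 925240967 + 105162600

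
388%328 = 60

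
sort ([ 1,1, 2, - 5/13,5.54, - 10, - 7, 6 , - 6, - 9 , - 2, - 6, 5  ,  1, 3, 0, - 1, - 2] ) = [ - 10,-9, - 7, - 6, - 6, - 2, - 2 , - 1,- 5/13,0, 1,1, 1, 2, 3,5,5.54, 6]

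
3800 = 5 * 760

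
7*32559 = 227913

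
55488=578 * 96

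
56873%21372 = 14129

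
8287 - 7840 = 447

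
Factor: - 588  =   - 2^2* 3^1*7^2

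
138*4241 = 585258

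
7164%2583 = 1998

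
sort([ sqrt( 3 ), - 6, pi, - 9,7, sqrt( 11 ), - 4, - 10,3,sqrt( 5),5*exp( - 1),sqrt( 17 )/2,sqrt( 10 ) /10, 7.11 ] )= [ - 10, - 9, - 6, - 4, sqrt( 10)/10,sqrt(3 ),5*exp( - 1 ),sqrt( 17) /2,sqrt (5 ),3,pi,sqrt( 11 ),7,7.11]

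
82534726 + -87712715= - 5177989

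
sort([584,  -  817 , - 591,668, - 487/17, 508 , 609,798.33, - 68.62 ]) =[ - 817, - 591, - 68.62 , - 487/17, 508, 584,609,  668,798.33]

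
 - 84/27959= - 84/27959 = -0.00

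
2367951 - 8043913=  -  5675962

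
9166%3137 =2892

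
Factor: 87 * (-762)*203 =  - 13457682 = - 2^1*3^2*7^1*29^2 * 127^1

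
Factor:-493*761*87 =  - 32640051 = -3^1 * 17^1*29^2*761^1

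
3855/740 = 5 + 31/148=5.21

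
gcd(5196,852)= 12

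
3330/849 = 3+ 261/283 = 3.92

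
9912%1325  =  637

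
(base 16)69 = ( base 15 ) 70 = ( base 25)45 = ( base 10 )105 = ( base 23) 4d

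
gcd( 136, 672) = 8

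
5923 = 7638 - 1715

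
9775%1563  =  397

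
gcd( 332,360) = 4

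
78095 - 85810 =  - 7715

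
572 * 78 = 44616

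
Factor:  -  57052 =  - 2^2*17^1*839^1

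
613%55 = 8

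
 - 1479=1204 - 2683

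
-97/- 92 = 97/92 = 1.05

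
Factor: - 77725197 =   -  3^3*11^2*37^1 *643^1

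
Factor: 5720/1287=40/9 = 2^3 * 3^(-2) *5^1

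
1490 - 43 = 1447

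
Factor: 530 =2^1 * 5^1 *53^1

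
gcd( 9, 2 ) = 1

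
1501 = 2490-989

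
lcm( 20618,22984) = 1402024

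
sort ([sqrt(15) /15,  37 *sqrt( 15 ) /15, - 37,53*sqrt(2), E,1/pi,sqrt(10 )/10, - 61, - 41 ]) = [-61, -41, - 37,sqrt( 15)/15, sqrt( 10)/10, 1/pi,E,37*sqrt(15) /15,53*sqrt ( 2 ) ]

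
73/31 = 2 + 11/31  =  2.35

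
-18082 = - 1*18082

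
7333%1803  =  121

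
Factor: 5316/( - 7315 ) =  - 2^2* 3^1*5^(-1)*7^( - 1)*11^ ( - 1 ) * 19^( - 1)*443^1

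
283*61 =17263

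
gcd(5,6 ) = 1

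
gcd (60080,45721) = 1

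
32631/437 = 32631/437 = 74.67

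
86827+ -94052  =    -  7225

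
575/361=1+214/361 = 1.59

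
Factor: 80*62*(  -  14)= -69440 = - 2^6*5^1*7^1*31^1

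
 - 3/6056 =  - 1 + 6053/6056 = - 0.00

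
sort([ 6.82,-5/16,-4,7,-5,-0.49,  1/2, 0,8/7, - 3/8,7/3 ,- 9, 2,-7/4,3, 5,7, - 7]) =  [- 9, - 7,-5, - 4,-7/4, - 0.49, -3/8, - 5/16,0,1/2,8/7,2 , 7/3,3,5, 6.82, 7,7]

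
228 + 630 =858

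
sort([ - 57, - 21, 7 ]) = [- 57, - 21,  7 ]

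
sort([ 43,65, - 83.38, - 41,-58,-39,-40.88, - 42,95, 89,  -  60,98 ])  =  [ - 83.38, - 60,-58, - 42,  -  41, - 40.88, -39, 43,65,89, 95, 98] 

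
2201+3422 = 5623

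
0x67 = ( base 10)103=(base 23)4B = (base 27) 3m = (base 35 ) 2X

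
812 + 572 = 1384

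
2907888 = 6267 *464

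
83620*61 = 5100820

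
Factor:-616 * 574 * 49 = - 17325616= -2^4*7^4*11^1*41^1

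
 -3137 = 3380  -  6517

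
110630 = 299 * 370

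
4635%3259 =1376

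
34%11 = 1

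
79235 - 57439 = 21796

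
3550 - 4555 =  - 1005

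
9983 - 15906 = - 5923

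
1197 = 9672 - 8475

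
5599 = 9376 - 3777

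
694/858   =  347/429  =  0.81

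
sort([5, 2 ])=[ 2,5 ] 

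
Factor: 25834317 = 3^1*8611439^1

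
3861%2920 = 941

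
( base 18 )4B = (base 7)146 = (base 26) 35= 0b1010011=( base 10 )83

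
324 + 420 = 744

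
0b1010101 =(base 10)85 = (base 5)320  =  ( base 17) 50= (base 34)2H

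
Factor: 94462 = 2^1*73^1*647^1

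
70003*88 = 6160264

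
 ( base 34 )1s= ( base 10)62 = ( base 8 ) 76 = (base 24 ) 2E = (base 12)52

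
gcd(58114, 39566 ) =2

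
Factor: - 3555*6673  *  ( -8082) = 2^1 * 3^4*5^1*79^1*449^1*6673^1   =  191725366230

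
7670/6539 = 1 + 87/503=1.17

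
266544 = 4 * 66636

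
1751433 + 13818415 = 15569848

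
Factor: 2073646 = 2^1 *487^1*2129^1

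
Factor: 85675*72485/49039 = 326850125/2581= 5^3*7^1*23^1 * 29^( - 1 )*89^( - 1 )* 109^1*149^1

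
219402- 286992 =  - 67590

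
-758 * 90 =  - 68220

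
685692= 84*8163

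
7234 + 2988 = 10222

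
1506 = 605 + 901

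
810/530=1+28/53=1.53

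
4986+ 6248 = 11234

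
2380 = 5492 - 3112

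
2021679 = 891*2269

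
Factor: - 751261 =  - 7^1*107323^1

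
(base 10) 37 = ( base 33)14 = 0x25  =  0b100101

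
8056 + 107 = 8163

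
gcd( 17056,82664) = 8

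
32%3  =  2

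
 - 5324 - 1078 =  - 6402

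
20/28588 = 5/7147  =  0.00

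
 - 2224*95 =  - 211280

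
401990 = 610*659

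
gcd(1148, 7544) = 164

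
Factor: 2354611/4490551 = 7^1 * 13^( - 1 ) *223^( - 1)*1549^( - 1)*336373^1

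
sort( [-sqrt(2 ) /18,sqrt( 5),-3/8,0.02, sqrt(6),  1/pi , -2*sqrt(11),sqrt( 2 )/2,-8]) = [ - 8,-2*sqrt( 11 ), - 3/8,-sqrt(2 ) /18,0.02, 1/pi,sqrt(2) /2,sqrt( 5), sqrt(6 )]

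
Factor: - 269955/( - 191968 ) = 45/32=2^( - 5)*3^2 * 5^1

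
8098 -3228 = 4870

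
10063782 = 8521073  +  1542709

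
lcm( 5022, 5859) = 35154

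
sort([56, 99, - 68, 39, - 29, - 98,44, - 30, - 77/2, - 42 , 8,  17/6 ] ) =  [  -  98, - 68, - 42, - 77/2, - 30, -29, 17/6,8 , 39,44,56, 99]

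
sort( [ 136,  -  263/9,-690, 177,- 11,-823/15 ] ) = [ - 690,  -  823/15 ,-263/9,-11,  136,177]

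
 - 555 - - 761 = 206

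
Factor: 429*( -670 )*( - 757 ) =2^1*3^1 * 5^1 * 11^1* 13^1 * 67^1*  757^1 = 217584510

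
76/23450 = 38/11725 = 0.00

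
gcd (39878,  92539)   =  1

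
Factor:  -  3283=-7^2*67^1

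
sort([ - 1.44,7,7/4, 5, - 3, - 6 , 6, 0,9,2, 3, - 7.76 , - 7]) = [ - 7.76, - 7, - 6, - 3,  -  1.44,0,7/4, 2,3,5,6, 7,9] 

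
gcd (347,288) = 1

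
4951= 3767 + 1184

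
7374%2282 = 528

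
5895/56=105 + 15/56 =105.27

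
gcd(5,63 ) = 1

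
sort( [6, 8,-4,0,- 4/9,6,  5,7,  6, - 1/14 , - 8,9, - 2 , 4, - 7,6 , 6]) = [-8 ,- 7, - 4, - 2,-4/9, - 1/14,0,4,5, 6, 6,6,6,  6, 7, 8,9 ] 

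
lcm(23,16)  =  368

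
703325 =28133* 25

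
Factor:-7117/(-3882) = 2^( - 1)*3^ ( -1) * 11^1 = 11/6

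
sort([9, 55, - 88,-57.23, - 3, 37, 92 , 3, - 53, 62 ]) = [ -88,-57.23 , - 53, - 3, 3 , 9, 37, 55, 62 , 92 ]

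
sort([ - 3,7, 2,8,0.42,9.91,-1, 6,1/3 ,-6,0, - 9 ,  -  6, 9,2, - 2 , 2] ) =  [ - 9, - 6, - 6, - 3, - 2, - 1,0,1/3 , 0.42, 2,2, 2, 6, 7, 8,9,9.91 ]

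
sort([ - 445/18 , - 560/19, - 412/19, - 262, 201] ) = [ - 262, - 560/19, - 445/18 , - 412/19,  201 ] 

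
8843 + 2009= 10852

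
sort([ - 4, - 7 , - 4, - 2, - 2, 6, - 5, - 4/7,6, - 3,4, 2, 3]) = [ - 7, - 5, - 4, -4, - 3 , -2, - 2,-4/7, 2, 3, 4 , 6,6]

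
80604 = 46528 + 34076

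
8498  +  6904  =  15402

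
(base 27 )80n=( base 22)c23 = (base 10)5855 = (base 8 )13337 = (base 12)347B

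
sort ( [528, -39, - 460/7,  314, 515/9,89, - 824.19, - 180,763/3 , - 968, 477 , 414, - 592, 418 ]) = [ - 968, - 824.19, - 592, - 180,  -  460/7, - 39,515/9 , 89,763/3,314,414,418,477, 528]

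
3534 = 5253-1719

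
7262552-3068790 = 4193762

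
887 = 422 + 465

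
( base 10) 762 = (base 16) 2fa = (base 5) 11022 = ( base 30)pc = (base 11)633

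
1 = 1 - 0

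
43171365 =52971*815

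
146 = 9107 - 8961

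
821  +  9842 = 10663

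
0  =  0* 574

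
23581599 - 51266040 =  - 27684441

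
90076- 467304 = -377228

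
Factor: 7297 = 7297^1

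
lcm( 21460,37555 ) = 150220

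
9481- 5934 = 3547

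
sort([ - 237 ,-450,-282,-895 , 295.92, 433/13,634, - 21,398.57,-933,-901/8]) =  [ - 933 , - 895,-450, - 282, - 237  , - 901/8, - 21, 433/13,295.92,398.57,  634] 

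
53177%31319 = 21858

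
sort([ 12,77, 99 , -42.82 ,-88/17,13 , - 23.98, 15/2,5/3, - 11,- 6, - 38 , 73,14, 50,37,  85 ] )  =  [ - 42.82, -38, - 23.98, - 11, - 6, - 88/17,5/3, 15/2,12,13, 14,  37,50,73,  77 , 85,99 ] 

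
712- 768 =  - 56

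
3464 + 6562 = 10026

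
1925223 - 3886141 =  - 1960918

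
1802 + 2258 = 4060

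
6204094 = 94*66001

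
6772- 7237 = -465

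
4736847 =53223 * 89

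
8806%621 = 112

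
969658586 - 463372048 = 506286538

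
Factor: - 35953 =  - 157^1 * 229^1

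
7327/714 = 10+11/42 =10.26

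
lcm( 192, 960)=960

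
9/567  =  1/63 = 0.02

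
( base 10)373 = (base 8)565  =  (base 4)11311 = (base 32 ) bl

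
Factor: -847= - 7^1*11^2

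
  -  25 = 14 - 39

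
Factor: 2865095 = 5^1*17^1*37^1*911^1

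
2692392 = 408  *6599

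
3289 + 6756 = 10045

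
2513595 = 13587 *185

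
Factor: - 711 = - 3^2*79^1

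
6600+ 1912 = 8512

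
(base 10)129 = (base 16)81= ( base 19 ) 6f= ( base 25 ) 54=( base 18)73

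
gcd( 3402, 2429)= 7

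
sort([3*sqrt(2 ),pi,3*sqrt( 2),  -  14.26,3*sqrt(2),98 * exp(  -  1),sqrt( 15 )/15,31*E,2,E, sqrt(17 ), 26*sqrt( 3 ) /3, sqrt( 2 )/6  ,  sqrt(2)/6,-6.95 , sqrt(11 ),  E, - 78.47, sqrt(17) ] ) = [-78.47,-14.26, - 6.95  ,  sqrt( 2) /6, sqrt(2)/6,sqrt(15 ) /15,2,E, E, pi, sqrt( 11 ), sqrt ( 17 ),sqrt(17),3*sqrt(2), 3 *sqrt(2),3*sqrt( 2 ), 26*sqrt(3 )/3,98*exp( -1 ),31*E]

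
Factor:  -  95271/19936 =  - 2^ ( - 5 )* 3^1*7^( - 1)*11^1*89^( - 1 )*2887^1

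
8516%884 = 560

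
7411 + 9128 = 16539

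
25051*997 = 24975847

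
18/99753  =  6/33251 = 0.00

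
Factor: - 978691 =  - 7^1 * 139813^1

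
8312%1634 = 142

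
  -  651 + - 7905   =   - 8556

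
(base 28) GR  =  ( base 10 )475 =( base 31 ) FA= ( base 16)1DB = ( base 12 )337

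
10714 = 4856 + 5858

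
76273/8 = 76273/8 = 9534.12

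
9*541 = 4869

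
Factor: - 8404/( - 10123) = 2^2 * 11^1*53^( - 1) = 44/53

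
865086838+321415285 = 1186502123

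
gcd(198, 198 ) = 198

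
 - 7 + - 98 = - 105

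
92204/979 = 1036/11 = 94.18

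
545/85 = 6 + 7/17 = 6.41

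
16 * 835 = 13360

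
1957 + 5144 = 7101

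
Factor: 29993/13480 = 2^( - 3)*5^( - 1 ) * 89^1 = 89/40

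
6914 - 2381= 4533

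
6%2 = 0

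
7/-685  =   - 1 + 678/685 = - 0.01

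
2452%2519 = 2452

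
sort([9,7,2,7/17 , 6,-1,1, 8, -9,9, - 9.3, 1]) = [ - 9.3, - 9,-1,  7/17, 1, 1, 2 , 6,7, 8, 9,9 ] 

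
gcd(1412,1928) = 4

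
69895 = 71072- 1177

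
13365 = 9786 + 3579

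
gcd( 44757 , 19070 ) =1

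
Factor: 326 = 2^1*163^1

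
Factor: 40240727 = 19^1*53^1*89^1 *449^1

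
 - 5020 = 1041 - 6061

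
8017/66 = 121+31/66 = 121.47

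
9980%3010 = 950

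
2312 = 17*136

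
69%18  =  15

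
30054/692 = 15027/346 =43.43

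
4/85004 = 1/21251 = 0.00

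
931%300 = 31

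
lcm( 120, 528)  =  2640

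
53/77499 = 53/77499 = 0.00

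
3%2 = 1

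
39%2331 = 39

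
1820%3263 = 1820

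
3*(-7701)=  - 23103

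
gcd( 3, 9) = 3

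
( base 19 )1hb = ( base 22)19d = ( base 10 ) 695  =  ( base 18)22B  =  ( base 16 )2B7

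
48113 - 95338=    - 47225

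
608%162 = 122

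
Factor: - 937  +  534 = - 403 = - 13^1*31^1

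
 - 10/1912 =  - 5/956 = -0.01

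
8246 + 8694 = 16940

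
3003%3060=3003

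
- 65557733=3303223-68860956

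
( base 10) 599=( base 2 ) 1001010111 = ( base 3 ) 211012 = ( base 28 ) lb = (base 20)19j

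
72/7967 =72/7967 = 0.01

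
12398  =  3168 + 9230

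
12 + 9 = 21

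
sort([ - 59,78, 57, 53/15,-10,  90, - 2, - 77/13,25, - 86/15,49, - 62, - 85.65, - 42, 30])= [ - 85.65, - 62,-59, - 42, - 10,  -  77/13, - 86/15, - 2,53/15, 25,30, 49, 57, 78,90 ] 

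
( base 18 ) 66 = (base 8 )162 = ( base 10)114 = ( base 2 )1110010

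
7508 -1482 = 6026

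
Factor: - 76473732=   -  2^2 *3^1* 163^1*39097^1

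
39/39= 1 =1.00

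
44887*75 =3366525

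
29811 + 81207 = 111018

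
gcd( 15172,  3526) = 2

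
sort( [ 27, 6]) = [ 6, 27 ] 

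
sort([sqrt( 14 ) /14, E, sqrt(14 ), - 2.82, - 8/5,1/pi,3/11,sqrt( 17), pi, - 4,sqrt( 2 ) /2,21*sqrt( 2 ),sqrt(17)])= [-4 , - 2.82, - 8/5,  sqrt (14)/14,3/11,  1/pi, sqrt ( 2)/2,  E,pi , sqrt(14 ), sqrt(17 ), sqrt(17), 21*sqrt ( 2 ) ]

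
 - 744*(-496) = 369024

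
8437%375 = 187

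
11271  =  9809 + 1462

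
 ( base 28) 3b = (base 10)95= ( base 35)2p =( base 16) 5F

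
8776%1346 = 700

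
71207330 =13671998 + 57535332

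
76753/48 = 76753/48 = 1599.02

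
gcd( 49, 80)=1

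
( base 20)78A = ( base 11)2260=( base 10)2970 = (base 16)B9A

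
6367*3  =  19101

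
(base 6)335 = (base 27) 4N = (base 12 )AB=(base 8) 203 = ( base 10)131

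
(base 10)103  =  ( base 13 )7C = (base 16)67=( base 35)2X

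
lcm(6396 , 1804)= 70356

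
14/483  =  2/69=0.03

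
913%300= 13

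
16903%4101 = 499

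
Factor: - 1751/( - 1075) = 5^( - 2)*17^1*43^ ( - 1)*103^1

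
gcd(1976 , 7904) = 1976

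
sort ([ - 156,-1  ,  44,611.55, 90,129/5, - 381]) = [ - 381 , - 156, - 1, 129/5,44,90, 611.55 ] 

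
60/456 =5/38 = 0.13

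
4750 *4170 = 19807500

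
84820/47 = 1804  +  32/47 = 1804.68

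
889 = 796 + 93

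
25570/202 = 12785/101 = 126.58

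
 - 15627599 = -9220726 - 6406873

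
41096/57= 720 + 56/57 = 720.98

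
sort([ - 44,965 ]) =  [ - 44, 965]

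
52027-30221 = 21806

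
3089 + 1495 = 4584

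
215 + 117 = 332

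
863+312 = 1175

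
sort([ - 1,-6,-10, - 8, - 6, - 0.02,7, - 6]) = [ - 10,-8, - 6,  -  6, - 6, - 1, - 0.02,7]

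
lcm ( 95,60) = 1140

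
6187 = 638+5549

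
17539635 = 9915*1769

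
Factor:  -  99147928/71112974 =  - 49573964/35556487 = - 2^2  *  11^1*19^2*47^( - 1)*313^( - 1 )*2417^( - 1 )*3121^1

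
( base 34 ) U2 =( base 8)1776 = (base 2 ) 1111111110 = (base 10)1022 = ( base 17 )392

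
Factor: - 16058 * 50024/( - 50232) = 2^1*3^( - 1 )*13^1*23^( - 1 )*31^1*37^2 = 1103414/69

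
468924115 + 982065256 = 1450989371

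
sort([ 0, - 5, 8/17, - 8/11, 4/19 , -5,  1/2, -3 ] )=[ - 5,  -  5,-3,-8/11 , 0, 4/19 , 8/17, 1/2] 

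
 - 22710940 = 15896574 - 38607514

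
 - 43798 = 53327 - 97125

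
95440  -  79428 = 16012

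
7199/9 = 799+8/9   =  799.89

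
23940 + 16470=40410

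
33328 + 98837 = 132165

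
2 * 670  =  1340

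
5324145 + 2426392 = 7750537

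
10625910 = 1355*7842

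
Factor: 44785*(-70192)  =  -2^4 * 5^1*13^2*41^1* 53^1*107^1 = -3143548720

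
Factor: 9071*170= 2^1*5^1*17^1*47^1*193^1= 1542070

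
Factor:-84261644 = -2^2*107^1*196873^1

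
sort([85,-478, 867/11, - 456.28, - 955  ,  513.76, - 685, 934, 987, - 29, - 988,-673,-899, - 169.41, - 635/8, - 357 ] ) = [ - 988, - 955, - 899, - 685, - 673, - 478,-456.28, - 357 , - 169.41, - 635/8, - 29,867/11,85, 513.76,934,987]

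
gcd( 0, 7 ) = 7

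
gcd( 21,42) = 21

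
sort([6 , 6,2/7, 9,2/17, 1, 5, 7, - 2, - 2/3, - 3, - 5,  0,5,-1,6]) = [ - 5, - 3 , - 2, - 1, - 2/3, 0, 2/17 , 2/7, 1,5, 5, 6 , 6, 6, 7,9]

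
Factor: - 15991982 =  - 2^1*7995991^1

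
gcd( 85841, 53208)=1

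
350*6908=2417800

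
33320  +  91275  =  124595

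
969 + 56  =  1025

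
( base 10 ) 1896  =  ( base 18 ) 5F6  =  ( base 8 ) 3550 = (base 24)370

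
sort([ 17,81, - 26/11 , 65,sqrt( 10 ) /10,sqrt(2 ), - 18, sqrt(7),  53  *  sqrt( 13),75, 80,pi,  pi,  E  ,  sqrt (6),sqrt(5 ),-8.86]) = [ - 18, - 8.86, - 26/11,  sqrt (10) /10,sqrt( 2 ), sqrt( 5 ), sqrt(6), sqrt( 7),E,pi,  pi,17,65,75,80 , 81,  53*sqrt(13)]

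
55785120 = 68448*815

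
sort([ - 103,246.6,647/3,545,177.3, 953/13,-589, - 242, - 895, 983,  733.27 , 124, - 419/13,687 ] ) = [ - 895  , - 589, - 242, - 103, - 419/13,953/13,124,177.3,647/3,246.6, 545,687,733.27,983] 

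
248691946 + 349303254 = 597995200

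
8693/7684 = 8693/7684 = 1.13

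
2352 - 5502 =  - 3150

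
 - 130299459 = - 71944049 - 58355410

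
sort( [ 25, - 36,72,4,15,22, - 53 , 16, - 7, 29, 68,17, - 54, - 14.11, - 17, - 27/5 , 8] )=[-54, - 53,- 36, - 17, - 14.11, - 7, - 27/5,4,8,  15, 16,17, 22,25 , 29,  68,72 ] 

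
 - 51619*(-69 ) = 3561711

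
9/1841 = 9/1841= 0.00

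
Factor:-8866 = - 2^1 * 11^1*13^1*31^1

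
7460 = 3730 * 2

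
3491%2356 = 1135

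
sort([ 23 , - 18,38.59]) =[ - 18, 23, 38.59 ] 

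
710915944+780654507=1491570451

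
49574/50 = 991 + 12/25 = 991.48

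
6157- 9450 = - 3293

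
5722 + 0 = 5722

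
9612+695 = 10307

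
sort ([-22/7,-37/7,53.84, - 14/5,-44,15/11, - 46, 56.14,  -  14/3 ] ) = [ - 46, - 44, - 37/7, - 14/3, - 22/7, - 14/5, 15/11,53.84,56.14]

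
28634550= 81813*350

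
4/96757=4/96757 = 0.00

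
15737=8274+7463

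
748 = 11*68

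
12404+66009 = 78413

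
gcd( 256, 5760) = 128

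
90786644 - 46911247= 43875397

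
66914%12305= 5389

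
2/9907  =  2/9907= 0.00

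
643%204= 31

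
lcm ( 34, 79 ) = 2686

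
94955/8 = 94955/8 = 11869.38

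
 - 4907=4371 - 9278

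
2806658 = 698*4021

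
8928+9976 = 18904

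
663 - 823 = -160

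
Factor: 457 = 457^1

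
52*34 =1768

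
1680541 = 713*2357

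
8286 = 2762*3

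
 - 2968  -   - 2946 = - 22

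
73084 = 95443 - 22359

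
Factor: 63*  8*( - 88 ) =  - 2^6*3^2*7^1*11^1 = - 44352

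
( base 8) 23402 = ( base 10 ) 9986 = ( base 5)304421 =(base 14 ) 38D4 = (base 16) 2702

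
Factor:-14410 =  - 2^1 * 5^1*11^1 * 131^1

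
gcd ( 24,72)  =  24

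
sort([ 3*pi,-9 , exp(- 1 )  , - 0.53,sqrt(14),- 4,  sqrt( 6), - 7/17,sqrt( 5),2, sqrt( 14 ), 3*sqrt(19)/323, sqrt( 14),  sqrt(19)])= [ - 9, - 4,-0.53, - 7/17, 3*sqrt( 19)/323,  exp( - 1), 2,  sqrt( 5),  sqrt(6 ) , sqrt( 14),sqrt( 14), sqrt( 14 ),  sqrt( 19),3*pi]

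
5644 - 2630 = 3014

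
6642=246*27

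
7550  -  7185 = 365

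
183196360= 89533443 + 93662917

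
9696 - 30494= - 20798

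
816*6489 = 5295024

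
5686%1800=286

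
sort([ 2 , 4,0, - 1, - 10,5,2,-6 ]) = [ - 10, - 6, - 1,0,2 , 2,4  ,  5] 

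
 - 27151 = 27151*( - 1)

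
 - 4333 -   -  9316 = 4983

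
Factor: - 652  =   - 2^2*163^1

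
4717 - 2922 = 1795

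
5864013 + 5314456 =11178469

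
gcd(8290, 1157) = 1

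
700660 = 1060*661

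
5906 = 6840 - 934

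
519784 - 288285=231499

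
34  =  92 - 58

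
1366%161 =78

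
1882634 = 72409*26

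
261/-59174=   -  261/59174=- 0.00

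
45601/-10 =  - 45601/10 =- 4560.10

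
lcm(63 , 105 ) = 315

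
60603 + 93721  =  154324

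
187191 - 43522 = 143669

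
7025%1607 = 597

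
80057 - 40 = 80017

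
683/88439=683/88439 = 0.01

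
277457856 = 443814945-166357089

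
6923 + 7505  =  14428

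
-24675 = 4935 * ( - 5) 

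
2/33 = 2/33 = 0.06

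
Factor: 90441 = 3^2*13^1*773^1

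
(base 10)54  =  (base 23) 28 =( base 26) 22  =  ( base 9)60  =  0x36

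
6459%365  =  254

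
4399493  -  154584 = 4244909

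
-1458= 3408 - 4866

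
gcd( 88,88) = 88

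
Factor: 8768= 2^6*137^1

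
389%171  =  47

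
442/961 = 442/961 = 0.46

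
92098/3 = 30699 + 1/3 = 30699.33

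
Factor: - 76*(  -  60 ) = 2^4*3^1 * 5^1*19^1 = 4560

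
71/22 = 3 + 5/22 = 3.23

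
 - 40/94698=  - 20/47349 = - 0.00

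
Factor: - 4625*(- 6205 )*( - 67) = -5^4 * 17^1*37^1*67^1*73^1 = -1922774375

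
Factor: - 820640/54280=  - 2^2*59^( - 1 ) * 223^1=- 892/59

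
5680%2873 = 2807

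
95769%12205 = 10334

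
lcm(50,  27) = 1350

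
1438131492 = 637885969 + 800245523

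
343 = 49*7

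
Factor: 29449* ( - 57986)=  - 2^1*7^2*79^1  *367^1*601^1 = - 1707629714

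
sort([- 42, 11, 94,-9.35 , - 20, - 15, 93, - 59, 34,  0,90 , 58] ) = [ - 59,  -  42, - 20, - 15, - 9.35,0,11,  34,58, 90, 93, 94]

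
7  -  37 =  - 30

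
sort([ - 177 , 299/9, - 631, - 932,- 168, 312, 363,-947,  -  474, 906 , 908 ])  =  [-947,-932,-631,-474, - 177, - 168, 299/9, 312,363,906, 908]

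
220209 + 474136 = 694345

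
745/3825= 149/765= 0.19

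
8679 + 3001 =11680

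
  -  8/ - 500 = 2/125=0.02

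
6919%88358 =6919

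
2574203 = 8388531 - 5814328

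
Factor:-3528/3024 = - 2^( -1)*3^ (  -  1 )*7^1=- 7/6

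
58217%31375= 26842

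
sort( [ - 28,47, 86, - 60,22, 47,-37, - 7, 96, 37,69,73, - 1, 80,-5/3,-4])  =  [ -60,-37, - 28, - 7, - 4, - 5/3,  -  1, 22, 37,47,47,69,  73,80,  86,96]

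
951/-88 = -951/88=- 10.81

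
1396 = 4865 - 3469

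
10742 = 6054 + 4688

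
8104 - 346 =7758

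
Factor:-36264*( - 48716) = 1766637024  =  2^5*3^1*19^1*641^1*1511^1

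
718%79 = 7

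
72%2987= 72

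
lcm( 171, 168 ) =9576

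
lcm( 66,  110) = 330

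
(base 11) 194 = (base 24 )98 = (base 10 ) 224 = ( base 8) 340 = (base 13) 143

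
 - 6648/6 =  - 1108 = -1108.00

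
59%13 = 7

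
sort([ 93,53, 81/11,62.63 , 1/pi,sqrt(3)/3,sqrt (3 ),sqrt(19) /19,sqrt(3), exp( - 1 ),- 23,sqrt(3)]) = [ - 23, sqrt(19)/19,  1/pi,exp( - 1 ), sqrt( 3 )/3,  sqrt(3 ),  sqrt(3 ),sqrt ( 3), 81/11,53,62.63 , 93 ] 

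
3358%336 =334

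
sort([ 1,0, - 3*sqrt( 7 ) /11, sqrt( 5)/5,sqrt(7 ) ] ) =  [-3*sqrt ( 7)/11 , 0,sqrt(5) /5,1  ,  sqrt( 7 ) ]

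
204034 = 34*6001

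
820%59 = 53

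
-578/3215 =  - 578/3215 = - 0.18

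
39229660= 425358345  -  386128685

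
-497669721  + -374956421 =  - 872626142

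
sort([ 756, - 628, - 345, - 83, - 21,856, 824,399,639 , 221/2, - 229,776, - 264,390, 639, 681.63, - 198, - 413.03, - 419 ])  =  [ - 628,  -  419, - 413.03 , - 345,  -  264,-229, - 198, -83,-21,  221/2, 390,399  ,  639, 639,  681.63,756, 776,824,856]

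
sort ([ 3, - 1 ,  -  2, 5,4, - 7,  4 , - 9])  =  [ - 9, -7, - 2,-1, 3, 4,4,5]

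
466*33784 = 15743344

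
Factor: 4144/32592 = 3^( - 1) * 37^1*97^ ( -1) = 37/291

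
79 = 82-3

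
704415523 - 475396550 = 229018973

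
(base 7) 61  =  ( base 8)53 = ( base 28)1F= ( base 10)43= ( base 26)1h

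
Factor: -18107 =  - 19^1*953^1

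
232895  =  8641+224254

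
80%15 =5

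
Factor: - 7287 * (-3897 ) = 28397439 = 3^3 * 7^1* 347^1*433^1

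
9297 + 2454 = 11751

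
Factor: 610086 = 2^1*3^1 * 101681^1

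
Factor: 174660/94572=205/111  =  3^( -1 ) * 5^1*37^ ( - 1)*41^1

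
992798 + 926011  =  1918809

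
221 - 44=177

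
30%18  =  12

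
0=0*9287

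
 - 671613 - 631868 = -1303481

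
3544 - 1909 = 1635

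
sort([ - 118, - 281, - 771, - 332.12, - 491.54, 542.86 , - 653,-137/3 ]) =[ -771, - 653 , - 491.54, - 332.12, - 281, - 118, - 137/3,542.86]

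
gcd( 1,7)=1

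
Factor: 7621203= 3^1*41^1*61961^1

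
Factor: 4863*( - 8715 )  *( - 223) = 9450973035= 3^2*5^1*7^1*83^1*223^1*1621^1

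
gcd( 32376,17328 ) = 456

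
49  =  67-18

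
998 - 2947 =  - 1949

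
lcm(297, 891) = 891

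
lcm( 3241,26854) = 187978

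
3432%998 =438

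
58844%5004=3800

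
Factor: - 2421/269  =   - 9 = - 3^2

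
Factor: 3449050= 2^1*5^2*11^1*6271^1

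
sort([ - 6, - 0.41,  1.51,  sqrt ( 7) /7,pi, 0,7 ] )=[ - 6, - 0.41,  0, sqrt (7) /7,1.51,  pi , 7 ]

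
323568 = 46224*7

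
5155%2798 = 2357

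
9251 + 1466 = 10717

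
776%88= 72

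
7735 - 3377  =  4358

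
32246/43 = 32246/43 = 749.91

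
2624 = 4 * 656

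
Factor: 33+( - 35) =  - 2^1  =  -2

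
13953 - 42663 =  - 28710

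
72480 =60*1208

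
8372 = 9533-1161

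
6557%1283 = 142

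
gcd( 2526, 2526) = 2526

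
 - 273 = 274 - 547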